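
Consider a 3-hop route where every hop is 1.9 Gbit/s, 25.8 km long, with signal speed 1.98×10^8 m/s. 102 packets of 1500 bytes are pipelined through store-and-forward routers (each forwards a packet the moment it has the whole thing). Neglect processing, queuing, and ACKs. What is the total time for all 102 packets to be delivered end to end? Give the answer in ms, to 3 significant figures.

Per-hop transmission t_tx = L/R = 12000/1900000000 = 0.00631579 ms.
Per-hop propagation t_prop = 25800/198000000 = 0.130303 ms.
Pipeline fill: first packet needs 3·t_tx to clear all hops; remaining 101 packets each add one t_tx.
Total = (3+102-1)·t_tx + 3·t_prop = 104·0.00631579 + 3·0.130303 = 1.05 ms.

1.05 ms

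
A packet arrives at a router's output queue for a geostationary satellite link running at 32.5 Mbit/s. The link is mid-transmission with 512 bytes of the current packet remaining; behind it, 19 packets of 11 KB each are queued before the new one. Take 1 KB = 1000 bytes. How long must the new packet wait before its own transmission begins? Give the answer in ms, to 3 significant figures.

Each queued packet: L/R = 88000/32500000 = 2.70769 ms.
19 queued → 51.4462 ms.
Plus remaining 4096 bits of current packet: 0.126031 ms.
Queuing delay = 51.6 ms.

51.6 ms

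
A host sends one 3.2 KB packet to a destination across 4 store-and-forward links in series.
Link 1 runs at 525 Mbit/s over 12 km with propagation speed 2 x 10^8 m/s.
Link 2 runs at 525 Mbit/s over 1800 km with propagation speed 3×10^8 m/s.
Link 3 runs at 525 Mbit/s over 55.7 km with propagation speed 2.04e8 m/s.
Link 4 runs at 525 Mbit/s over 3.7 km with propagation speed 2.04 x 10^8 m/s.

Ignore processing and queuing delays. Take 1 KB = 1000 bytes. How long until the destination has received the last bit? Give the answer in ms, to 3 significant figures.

6.55 ms

L = 25600 bits.
Transmission delay per hop = L/R = 25600/525000000 = 0.0487619 ms; 4 hops → 0.195048 ms.
Propagation delays (d/s per hop): 0.06, 6, 0.273039, 0.0181373 ms; sum = 6.35118 ms.
End-to-end = 6.55 ms.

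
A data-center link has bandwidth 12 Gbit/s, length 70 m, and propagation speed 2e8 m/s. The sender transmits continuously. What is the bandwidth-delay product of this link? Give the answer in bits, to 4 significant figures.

4200 bits

Propagation delay = 70 / 200000000 = 3.5e-07 s.
BDP = R × t_prop = 12000000000 × 3.5e-07 = 4200 bits.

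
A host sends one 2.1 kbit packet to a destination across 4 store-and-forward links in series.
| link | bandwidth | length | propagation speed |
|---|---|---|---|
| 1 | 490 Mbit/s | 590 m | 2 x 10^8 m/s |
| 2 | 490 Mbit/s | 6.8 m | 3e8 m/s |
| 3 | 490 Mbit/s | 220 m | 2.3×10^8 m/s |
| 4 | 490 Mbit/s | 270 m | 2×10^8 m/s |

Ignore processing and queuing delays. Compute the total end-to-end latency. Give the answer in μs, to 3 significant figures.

22.4 μs

L = 2100 bits.
Transmission delay per hop = L/R = 2100/490000000 = 4.28571 μs; 4 hops → 17.1429 μs.
Propagation delays (d/s per hop): 2.95, 0.0226667, 0.956522, 1.35 μs; sum = 5.27919 μs.
End-to-end = 22.4 μs.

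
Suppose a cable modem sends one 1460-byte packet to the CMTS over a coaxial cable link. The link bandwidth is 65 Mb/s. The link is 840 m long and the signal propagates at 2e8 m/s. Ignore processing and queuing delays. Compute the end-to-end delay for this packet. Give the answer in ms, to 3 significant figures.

L = 1460 × 8 = 11680 bits.
Transmission delay = L/R = 11680 / 65000000 = 0.179692 ms.
Propagation delay = d/s = 840 m / 200000000 m/s = 0.0042 ms.
Total = 0.184 ms.

0.184 ms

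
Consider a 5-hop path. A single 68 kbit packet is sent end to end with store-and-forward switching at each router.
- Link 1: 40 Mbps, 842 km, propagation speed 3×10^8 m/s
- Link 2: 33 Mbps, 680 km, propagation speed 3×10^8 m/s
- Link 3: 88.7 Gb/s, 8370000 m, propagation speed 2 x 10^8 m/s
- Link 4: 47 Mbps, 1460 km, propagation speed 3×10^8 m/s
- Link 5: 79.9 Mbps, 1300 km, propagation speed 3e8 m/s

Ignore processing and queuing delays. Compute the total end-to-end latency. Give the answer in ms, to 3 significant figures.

62.2 ms

L = 68000 bits.
Transmission delays (L/R per hop): 1.7, 2.06061, 0.000766629, 1.44681, 0.851064 ms; sum = 6.05925 ms.
Propagation delays (d/s per hop): 2.80667, 2.26667, 41.85, 4.86667, 4.33333 ms; sum = 56.1233 ms.
End-to-end = 62.2 ms.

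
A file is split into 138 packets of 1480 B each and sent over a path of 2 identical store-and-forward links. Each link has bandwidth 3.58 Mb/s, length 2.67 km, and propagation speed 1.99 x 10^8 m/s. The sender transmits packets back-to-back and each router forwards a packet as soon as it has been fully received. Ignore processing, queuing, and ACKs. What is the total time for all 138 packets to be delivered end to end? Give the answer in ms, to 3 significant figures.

Per-hop transmission t_tx = L/R = 11840/3580000 = 3.30726 ms.
Per-hop propagation t_prop = 2670/199000000 = 0.0134171 ms.
Pipeline fill: first packet needs 2·t_tx to clear all hops; remaining 137 packets each add one t_tx.
Total = (2+138-1)·t_tx + 2·t_prop = 139·3.30726 + 2·0.0134171 = 460 ms.

460 ms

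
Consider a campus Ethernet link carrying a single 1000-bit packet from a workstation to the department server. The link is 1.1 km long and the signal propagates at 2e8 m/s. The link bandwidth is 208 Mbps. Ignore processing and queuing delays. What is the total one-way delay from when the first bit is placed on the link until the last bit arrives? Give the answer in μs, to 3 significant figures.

Transmission delay = L/R = 1000 / 208000000 = 4.80769 μs.
Propagation delay = d/s = 1100 m / 200000000 m/s = 5.5 μs.
Total = 10.3 μs.

10.3 μs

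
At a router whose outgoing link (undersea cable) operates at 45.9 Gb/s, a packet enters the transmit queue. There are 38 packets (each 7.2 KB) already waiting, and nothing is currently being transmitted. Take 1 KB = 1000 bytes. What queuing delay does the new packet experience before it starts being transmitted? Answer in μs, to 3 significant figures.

Each queued packet: L/R = 57600/45900000000 = 1.2549 μs.
38 queued → 47.6863 μs.
Queuing delay = 47.7 μs.

47.7 μs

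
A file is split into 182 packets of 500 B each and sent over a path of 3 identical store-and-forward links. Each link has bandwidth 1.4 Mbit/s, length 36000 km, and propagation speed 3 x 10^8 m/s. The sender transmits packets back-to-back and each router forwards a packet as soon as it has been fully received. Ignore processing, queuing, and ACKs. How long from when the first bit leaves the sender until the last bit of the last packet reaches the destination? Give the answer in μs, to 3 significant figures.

Per-hop transmission t_tx = L/R = 4000/1400000 = 2857.14 μs.
Per-hop propagation t_prop = 36000000/300000000 = 120000 μs.
Pipeline fill: first packet needs 3·t_tx to clear all hops; remaining 181 packets each add one t_tx.
Total = (3+182-1)·t_tx + 3·t_prop = 184·2857.14 + 3·120000 = 886000 μs.

886000 μs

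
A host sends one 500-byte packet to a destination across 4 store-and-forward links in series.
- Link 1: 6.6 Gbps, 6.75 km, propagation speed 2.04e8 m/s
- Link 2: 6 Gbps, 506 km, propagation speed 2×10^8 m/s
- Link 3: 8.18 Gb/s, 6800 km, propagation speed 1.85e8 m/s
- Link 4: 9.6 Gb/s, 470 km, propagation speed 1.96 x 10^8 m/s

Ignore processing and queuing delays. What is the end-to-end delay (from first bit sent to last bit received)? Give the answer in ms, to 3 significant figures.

41.7 ms

L = 500 × 8 = 4000 bits.
Transmission delays (L/R per hop): 0.000606061, 0.000666667, 0.000488998, 0.000416667 ms; sum = 0.00217839 ms.
Propagation delays (d/s per hop): 0.0330882, 2.53, 36.7568, 2.39796 ms; sum = 41.7178 ms.
End-to-end = 41.7 ms.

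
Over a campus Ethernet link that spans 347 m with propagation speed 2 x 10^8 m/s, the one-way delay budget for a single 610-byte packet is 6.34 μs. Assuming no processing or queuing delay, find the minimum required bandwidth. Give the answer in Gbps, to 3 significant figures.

1.06 Gbps

L = 4880 bits.
Propagation delay = 347 / 200000000 = 1.735 μs.
Transmission budget = 6.34 − 1.735 = 4.605 μs.
R ≥ L / t_tx = 4880 bits / 4.605e-06 s = 1.06 Gbps.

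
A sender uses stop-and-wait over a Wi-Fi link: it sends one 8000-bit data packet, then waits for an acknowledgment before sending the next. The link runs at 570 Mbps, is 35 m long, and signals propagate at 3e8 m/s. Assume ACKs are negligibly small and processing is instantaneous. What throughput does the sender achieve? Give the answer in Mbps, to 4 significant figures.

t_tx = L/R = 8000/570000000 = 1.40351e-05 s.
t_prop = 35/300000000 = 1.16667e-07 s; RTT = 2.33333e-07 s.
Cycle = t_tx + RTT = 1.42684e-05 s.
Throughput = L / cycle = 8000 / 1.42684e-05 = 560.7 Mbps.

560.7 Mbps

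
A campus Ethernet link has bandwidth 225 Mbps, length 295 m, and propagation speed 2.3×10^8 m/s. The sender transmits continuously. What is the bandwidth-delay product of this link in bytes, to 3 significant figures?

36.1 bytes

Propagation delay = 295 / 2.3e+08 = 1.28261e-06 s.
BDP = R × t_prop = 225000000 × 1.28261e-06 = 288.587 bits.
In bytes: 288.587/8 = 36.1 bytes.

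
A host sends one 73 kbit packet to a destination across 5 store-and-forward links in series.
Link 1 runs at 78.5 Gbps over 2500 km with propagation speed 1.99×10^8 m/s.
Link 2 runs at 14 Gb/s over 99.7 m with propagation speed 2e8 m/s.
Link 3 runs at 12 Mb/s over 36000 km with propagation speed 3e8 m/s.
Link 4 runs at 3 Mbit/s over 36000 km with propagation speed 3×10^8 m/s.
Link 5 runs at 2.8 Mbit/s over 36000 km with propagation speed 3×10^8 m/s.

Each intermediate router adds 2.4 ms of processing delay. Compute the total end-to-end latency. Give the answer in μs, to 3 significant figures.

L = 73000 bits.
Transmission delays (L/R per hop): 0.929936, 5.21429, 6083.33, 24333.3, 26071.4 μs; sum = 56494.2 μs.
Propagation delays (d/s per hop): 12562.8, 0.4985, 120000, 120000, 120000 μs; sum = 372563 μs.
Processing at 4 router(s): 4 × 2.4 ms = 9600 μs.
End-to-end = 439000 μs.

439000 μs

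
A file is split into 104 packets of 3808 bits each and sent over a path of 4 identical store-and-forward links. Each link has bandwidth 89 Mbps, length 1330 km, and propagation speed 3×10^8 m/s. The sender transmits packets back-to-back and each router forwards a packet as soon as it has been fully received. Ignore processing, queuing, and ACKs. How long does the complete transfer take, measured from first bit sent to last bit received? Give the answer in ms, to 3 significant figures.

Per-hop transmission t_tx = L/R = 3808/89000000 = 0.0427865 ms.
Per-hop propagation t_prop = 1330000/300000000 = 4.43333 ms.
Pipeline fill: first packet needs 4·t_tx to clear all hops; remaining 103 packets each add one t_tx.
Total = (4+104-1)·t_tx + 4·t_prop = 107·0.0427865 + 4·4.43333 = 22.3 ms.

22.3 ms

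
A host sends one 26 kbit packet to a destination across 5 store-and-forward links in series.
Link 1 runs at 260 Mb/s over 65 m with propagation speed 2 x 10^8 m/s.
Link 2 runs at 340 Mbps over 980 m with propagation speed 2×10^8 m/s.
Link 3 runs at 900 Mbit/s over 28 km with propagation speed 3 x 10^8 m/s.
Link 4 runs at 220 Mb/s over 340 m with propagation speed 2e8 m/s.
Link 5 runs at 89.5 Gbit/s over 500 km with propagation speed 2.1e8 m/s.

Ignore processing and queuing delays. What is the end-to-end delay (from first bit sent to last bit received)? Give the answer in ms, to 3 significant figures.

2.81 ms

L = 26000 bits.
Transmission delays (L/R per hop): 0.1, 0.0764706, 0.0288889, 0.118182, 0.000290503 ms; sum = 0.323832 ms.
Propagation delays (d/s per hop): 0.000325, 0.0049, 0.0933333, 0.0017, 2.38095 ms; sum = 2.48121 ms.
End-to-end = 2.81 ms.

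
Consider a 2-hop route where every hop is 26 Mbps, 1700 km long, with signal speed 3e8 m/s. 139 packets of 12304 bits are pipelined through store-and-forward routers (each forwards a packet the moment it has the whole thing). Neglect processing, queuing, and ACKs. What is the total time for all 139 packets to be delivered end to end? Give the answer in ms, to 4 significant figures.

77.59 ms

Per-hop transmission t_tx = L/R = 12304/26000000 = 0.473231 ms.
Per-hop propagation t_prop = 1700000/300000000 = 5.66667 ms.
Pipeline fill: first packet needs 2·t_tx to clear all hops; remaining 138 packets each add one t_tx.
Total = (2+139-1)·t_tx + 2·t_prop = 140·0.473231 + 2·5.66667 = 77.59 ms.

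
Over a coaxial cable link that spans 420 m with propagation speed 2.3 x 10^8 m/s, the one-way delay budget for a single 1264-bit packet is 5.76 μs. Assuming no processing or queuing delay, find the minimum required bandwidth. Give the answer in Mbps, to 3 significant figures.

321 Mbps

Propagation delay = 420 / 2.3e+08 = 1.82609 μs.
Transmission budget = 5.76 − 1.82609 = 3.93391 μs.
R ≥ L / t_tx = 1264 bits / 3.93391e-06 s = 321 Mbps.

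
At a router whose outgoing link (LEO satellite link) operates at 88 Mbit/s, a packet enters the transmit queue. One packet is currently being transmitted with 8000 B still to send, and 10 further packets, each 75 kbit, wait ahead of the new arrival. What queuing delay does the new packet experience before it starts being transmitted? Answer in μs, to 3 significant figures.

9250 μs

Each queued packet: L/R = 75000/88000000 = 852.273 μs.
10 queued → 8522.73 μs.
Plus remaining 64000 bits of current packet: 727.273 μs.
Queuing delay = 9250 μs.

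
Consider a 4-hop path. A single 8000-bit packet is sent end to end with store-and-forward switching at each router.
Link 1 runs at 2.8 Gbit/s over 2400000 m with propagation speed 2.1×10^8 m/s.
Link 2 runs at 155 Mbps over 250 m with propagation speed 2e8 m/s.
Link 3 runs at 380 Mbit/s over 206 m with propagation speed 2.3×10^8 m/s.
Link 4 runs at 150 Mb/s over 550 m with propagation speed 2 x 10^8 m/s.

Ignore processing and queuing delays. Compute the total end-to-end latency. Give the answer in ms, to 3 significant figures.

11.6 ms

Transmission delays (L/R per hop): 0.00285714, 0.0516129, 0.0210526, 0.0533333 ms; sum = 0.128856 ms.
Propagation delays (d/s per hop): 11.4286, 0.00125, 0.000895652, 0.00275 ms; sum = 11.4335 ms.
End-to-end = 11.6 ms.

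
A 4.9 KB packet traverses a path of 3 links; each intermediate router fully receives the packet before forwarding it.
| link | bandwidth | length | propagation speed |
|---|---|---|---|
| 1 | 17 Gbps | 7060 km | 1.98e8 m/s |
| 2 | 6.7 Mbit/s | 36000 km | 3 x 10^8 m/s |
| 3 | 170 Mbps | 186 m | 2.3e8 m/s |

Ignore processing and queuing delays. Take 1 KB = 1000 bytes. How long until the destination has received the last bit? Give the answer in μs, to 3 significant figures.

L = 39200 bits.
Transmission delays (L/R per hop): 2.30588, 5850.75, 230.588 μs; sum = 6083.64 μs.
Propagation delays (d/s per hop): 35656.6, 120000, 0.808696 μs; sum = 155657 μs.
End-to-end = 162000 μs.

162000 μs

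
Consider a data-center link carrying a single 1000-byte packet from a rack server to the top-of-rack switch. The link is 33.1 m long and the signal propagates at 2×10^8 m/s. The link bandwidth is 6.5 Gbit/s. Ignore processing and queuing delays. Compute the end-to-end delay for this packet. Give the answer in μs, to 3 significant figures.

1.40 μs

L = 1000 × 8 = 8000 bits.
Transmission delay = L/R = 8000 / 6500000000 = 1.23077 μs.
Propagation delay = d/s = 33.1 m / 200000000 m/s = 0.1655 μs.
Total = 1.40 μs.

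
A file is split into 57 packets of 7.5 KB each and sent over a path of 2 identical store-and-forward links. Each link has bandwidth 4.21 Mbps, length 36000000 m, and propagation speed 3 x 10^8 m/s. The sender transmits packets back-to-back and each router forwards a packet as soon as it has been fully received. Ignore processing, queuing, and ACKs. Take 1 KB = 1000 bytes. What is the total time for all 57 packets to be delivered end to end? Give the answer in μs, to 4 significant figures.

Per-hop transmission t_tx = L/R = 60000/4210000 = 14251.8 μs.
Per-hop propagation t_prop = 36000000/300000000 = 120000 μs.
Pipeline fill: first packet needs 2·t_tx to clear all hops; remaining 56 packets each add one t_tx.
Total = (2+57-1)·t_tx + 2·t_prop = 58·14251.8 + 2·120000 = 1067000 μs.

1067000 μs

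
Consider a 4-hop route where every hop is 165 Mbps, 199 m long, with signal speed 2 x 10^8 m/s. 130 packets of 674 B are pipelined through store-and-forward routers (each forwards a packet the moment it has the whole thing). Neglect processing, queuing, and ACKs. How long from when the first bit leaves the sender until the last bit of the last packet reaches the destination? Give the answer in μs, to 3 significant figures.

4350 μs

Per-hop transmission t_tx = L/R = 5392/165000000 = 32.6788 μs.
Per-hop propagation t_prop = 199/200000000 = 0.995 μs.
Pipeline fill: first packet needs 4·t_tx to clear all hops; remaining 129 packets each add one t_tx.
Total = (4+130-1)·t_tx + 4·t_prop = 133·32.6788 + 4·0.995 = 4350 μs.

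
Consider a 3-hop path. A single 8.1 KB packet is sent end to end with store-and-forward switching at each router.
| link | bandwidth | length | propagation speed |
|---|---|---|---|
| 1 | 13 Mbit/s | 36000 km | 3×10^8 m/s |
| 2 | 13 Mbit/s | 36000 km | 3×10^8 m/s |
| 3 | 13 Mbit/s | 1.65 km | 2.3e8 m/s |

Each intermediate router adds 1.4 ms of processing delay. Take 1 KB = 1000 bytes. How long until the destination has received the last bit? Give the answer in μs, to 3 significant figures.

258000 μs

L = 64800 bits.
Transmission delay per hop = L/R = 64800/13000000 = 4984.62 μs; 3 hops → 14953.8 μs.
Propagation delays (d/s per hop): 120000, 120000, 7.17391 μs; sum = 240007 μs.
Processing at 2 router(s): 2 × 1.4 ms = 2800 μs.
End-to-end = 258000 μs.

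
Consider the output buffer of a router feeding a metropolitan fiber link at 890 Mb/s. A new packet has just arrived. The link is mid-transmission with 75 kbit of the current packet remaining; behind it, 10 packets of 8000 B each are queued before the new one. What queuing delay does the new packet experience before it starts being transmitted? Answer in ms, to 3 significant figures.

Each queued packet: L/R = 64000/890000000 = 0.0719101 ms.
10 queued → 0.719101 ms.
Plus remaining 75000 bits of current packet: 0.0842697 ms.
Queuing delay = 0.803 ms.

0.803 ms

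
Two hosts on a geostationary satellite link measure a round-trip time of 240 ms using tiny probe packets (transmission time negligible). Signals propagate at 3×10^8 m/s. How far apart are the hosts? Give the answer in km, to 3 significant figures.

36000 km

One-way propagation = RTT/2 = 120 ms.
d = s × t = 300000000 × 0.12 = 36000 km.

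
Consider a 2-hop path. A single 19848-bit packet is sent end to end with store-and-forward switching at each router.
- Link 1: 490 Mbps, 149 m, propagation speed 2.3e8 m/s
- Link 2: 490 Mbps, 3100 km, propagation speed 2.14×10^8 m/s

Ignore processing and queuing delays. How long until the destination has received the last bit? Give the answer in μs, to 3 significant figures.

Transmission delay per hop = L/R = 19848/490000000 = 40.5061 μs; 2 hops → 81.0122 μs.
Propagation delays (d/s per hop): 0.647826, 14486 μs; sum = 14486.6 μs.
End-to-end = 14600 μs.

14600 μs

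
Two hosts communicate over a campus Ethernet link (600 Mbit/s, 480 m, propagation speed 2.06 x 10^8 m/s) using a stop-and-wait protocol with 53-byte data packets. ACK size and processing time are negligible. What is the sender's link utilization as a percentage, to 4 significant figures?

13.17 %

t_tx = L/R = 424/600000000 = 7.06667e-07 s.
t_prop = 480/206000000 = 2.3301e-06 s; RTT = 4.66019e-06 s.
Cycle = t_tx + RTT = 5.36686e-06 s.
Utilization = t_tx / cycle = 7.06667e-07/5.36686e-06 = 13.17 %.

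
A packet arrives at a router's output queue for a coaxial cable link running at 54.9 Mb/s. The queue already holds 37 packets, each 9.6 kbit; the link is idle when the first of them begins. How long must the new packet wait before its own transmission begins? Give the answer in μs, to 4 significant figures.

6470 μs

Each queued packet: L/R = 9600/54900000 = 174.863 μs.
37 queued → 6469.95 μs.
Queuing delay = 6470 μs.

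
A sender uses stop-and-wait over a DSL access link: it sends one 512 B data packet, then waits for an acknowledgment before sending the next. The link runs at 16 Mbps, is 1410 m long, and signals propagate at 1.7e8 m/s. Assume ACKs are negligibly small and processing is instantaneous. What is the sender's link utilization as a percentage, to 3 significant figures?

t_tx = L/R = 4096/16000000 = 0.000256 s.
t_prop = 1410/170000000 = 8.29412e-06 s; RTT = 1.65882e-05 s.
Cycle = t_tx + RTT = 0.000272588 s.
Utilization = t_tx / cycle = 0.000256/0.000272588 = 93.9 %.

93.9 %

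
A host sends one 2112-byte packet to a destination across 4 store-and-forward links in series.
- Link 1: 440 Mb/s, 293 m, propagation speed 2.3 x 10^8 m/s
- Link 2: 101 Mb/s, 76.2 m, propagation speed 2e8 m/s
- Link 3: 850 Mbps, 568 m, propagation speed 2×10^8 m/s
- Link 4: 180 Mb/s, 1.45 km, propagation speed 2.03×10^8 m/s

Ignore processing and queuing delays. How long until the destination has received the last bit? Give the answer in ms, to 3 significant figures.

0.331 ms

L = 2112 × 8 = 16896 bits.
Transmission delays (L/R per hop): 0.0384, 0.167287, 0.0198776, 0.0938667 ms; sum = 0.319431 ms.
Propagation delays (d/s per hop): 0.00127391, 0.000381, 0.00284, 0.00714286 ms; sum = 0.0116378 ms.
End-to-end = 0.331 ms.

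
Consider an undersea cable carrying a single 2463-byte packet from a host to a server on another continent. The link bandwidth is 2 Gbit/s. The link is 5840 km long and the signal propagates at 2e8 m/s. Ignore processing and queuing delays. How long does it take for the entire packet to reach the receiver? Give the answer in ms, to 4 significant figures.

L = 2463 × 8 = 19704 bits.
Transmission delay = L/R = 19704 / 2000000000 = 0.009852 ms.
Propagation delay = d/s = 5840000 m / 200000000 m/s = 29.2 ms.
Total = 29.21 ms.

29.21 ms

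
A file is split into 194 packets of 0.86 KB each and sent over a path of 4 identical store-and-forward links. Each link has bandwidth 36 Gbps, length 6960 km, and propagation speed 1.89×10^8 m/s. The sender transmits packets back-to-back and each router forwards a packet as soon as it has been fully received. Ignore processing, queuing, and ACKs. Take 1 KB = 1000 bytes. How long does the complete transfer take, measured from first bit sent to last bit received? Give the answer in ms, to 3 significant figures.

Per-hop transmission t_tx = L/R = 6880/36000000000 = 0.000191111 ms.
Per-hop propagation t_prop = 6960000/189000000 = 36.8254 ms.
Pipeline fill: first packet needs 4·t_tx to clear all hops; remaining 193 packets each add one t_tx.
Total = (4+194-1)·t_tx + 4·t_prop = 197·0.000191111 + 4·36.8254 = 147 ms.

147 ms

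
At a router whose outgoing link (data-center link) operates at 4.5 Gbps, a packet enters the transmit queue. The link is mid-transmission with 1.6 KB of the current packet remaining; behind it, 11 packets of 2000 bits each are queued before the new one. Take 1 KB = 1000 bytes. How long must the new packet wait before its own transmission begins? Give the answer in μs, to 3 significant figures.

Each queued packet: L/R = 2000/4500000000 = 0.444444 μs.
11 queued → 4.88889 μs.
Plus remaining 12800 bits of current packet: 2.84444 μs.
Queuing delay = 7.73 μs.

7.73 μs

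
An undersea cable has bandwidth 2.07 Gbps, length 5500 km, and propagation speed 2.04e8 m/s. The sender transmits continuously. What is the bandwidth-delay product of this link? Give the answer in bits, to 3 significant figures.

55800000 bits

Propagation delay = 5500000 / 204000000 = 0.0269608 s.
BDP = R × t_prop = 2.07e+09 × 0.0269608 = 55808800 bits.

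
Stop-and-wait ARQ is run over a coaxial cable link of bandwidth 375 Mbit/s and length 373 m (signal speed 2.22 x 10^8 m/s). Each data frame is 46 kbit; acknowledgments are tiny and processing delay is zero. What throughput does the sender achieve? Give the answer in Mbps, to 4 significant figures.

365.0 Mbps

t_tx = L/R = 46000/375000000 = 0.000122667 s.
t_prop = 373/2.22e+08 = 1.68018e-06 s; RTT = 3.36036e-06 s.
Cycle = t_tx + RTT = 0.000126027 s.
Throughput = L / cycle = 46000 / 0.000126027 = 365.0 Mbps.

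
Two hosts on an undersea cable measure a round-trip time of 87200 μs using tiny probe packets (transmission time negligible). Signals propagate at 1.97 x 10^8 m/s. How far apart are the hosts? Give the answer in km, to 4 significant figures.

8589 km

One-way propagation = RTT/2 = 43600 μs.
d = s × t = 197000000 × 0.0436 = 8589 km.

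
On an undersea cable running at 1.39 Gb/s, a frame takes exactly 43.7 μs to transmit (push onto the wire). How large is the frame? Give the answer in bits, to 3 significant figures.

L = R × t_tx = 1390000000 b/s × 4.37e-05 s = 60743 bits.

60700 bits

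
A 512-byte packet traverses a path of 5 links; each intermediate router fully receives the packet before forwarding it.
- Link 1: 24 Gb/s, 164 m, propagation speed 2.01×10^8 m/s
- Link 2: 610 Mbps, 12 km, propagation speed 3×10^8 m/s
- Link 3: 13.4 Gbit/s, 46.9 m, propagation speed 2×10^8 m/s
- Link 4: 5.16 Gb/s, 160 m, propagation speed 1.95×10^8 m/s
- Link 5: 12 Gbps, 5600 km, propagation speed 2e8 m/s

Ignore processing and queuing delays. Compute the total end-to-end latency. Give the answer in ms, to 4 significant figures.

L = 512 × 8 = 4096 bits.
Transmission delays (L/R per hop): 0.000170667, 0.00671475, 0.000305672, 0.000793798, 0.000341333 ms; sum = 0.00832622 ms.
Propagation delays (d/s per hop): 0.00081592, 0.04, 0.0002345, 0.000820513, 28 ms; sum = 28.0419 ms.
End-to-end = 28.05 ms.

28.05 ms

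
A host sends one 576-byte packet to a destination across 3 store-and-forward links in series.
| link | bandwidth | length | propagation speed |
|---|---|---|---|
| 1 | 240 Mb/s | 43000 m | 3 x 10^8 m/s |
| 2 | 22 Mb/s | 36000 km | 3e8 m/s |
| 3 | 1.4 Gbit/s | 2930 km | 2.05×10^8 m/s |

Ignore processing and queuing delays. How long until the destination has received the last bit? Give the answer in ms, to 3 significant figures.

L = 576 × 8 = 4608 bits.
Transmission delays (L/R per hop): 0.0192, 0.209455, 0.00329143 ms; sum = 0.231946 ms.
Propagation delays (d/s per hop): 0.143333, 120, 14.2927 ms; sum = 134.436 ms.
End-to-end = 135 ms.

135 ms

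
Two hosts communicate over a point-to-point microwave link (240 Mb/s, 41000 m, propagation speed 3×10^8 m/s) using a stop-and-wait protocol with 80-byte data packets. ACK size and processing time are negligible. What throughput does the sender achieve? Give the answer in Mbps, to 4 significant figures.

t_tx = L/R = 640/240000000 = 2.66667e-06 s.
t_prop = 41000/300000000 = 0.000136667 s; RTT = 0.000273333 s.
Cycle = t_tx + RTT = 0.000276 s.
Throughput = L / cycle = 640 / 0.000276 = 2.319 Mbps.

2.319 Mbps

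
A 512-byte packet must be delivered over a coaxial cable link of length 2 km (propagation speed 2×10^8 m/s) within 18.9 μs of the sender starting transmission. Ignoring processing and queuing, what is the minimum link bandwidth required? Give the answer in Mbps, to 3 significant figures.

L = 4096 bits.
Propagation delay = 2000 / 200000000 = 10 μs.
Transmission budget = 18.9 − 10 = 8.9 μs.
R ≥ L / t_tx = 4096 bits / 8.9e-06 s = 460 Mbps.

460 Mbps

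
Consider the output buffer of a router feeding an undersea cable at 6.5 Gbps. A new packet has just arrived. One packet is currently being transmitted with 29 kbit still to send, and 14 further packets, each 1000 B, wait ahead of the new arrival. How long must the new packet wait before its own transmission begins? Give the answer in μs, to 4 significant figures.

21.69 μs

Each queued packet: L/R = 8000/6500000000 = 1.23077 μs.
14 queued → 17.2308 μs.
Plus remaining 29000 bits of current packet: 4.46154 μs.
Queuing delay = 21.69 μs.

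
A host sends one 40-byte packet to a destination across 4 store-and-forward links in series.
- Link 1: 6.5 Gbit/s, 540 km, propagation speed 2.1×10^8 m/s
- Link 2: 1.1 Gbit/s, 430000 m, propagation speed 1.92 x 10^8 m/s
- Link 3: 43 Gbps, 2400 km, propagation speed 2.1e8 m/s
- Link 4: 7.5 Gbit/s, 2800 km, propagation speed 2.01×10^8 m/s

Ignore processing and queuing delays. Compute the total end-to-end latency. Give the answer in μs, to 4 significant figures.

L = 40 × 8 = 320 bits.
Transmission delays (L/R per hop): 0.0492308, 0.290909, 0.00744186, 0.0426667 μs; sum = 0.390248 μs.
Propagation delays (d/s per hop): 2571.43, 2239.58, 11428.6, 13930.3 μs; sum = 30169.9 μs.
End-to-end = 30170 μs.

30170 μs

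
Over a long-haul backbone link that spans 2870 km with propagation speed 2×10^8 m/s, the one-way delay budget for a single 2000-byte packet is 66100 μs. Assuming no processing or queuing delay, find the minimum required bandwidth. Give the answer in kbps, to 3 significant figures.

309 kbps

L = 16000 bits.
Propagation delay = 2870000 / 200000000 = 14350 μs.
Transmission budget = 66100 − 14350 = 51750 μs.
R ≥ L / t_tx = 16000 bits / 0.05175 s = 309 kbps.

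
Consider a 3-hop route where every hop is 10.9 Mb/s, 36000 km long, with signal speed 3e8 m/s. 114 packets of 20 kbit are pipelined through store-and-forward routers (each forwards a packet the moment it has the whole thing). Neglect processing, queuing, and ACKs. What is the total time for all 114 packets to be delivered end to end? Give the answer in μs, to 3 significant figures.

Per-hop transmission t_tx = L/R = 20000/10900000 = 1834.86 μs.
Per-hop propagation t_prop = 36000000/300000000 = 120000 μs.
Pipeline fill: first packet needs 3·t_tx to clear all hops; remaining 113 packets each add one t_tx.
Total = (3+114-1)·t_tx + 3·t_prop = 116·1834.86 + 3·120000 = 573000 μs.

573000 μs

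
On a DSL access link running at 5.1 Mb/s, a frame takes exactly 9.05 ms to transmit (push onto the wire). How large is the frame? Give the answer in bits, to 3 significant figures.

46200 bits

L = R × t_tx = 5100000 b/s × 0.00905 s = 46155 bits.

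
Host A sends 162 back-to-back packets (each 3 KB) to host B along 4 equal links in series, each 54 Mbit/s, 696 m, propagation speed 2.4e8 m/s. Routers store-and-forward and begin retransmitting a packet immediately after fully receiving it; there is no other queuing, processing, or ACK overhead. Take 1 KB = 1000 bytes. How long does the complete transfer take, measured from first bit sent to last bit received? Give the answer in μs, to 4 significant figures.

Per-hop transmission t_tx = L/R = 24000/54000000 = 444.444 μs.
Per-hop propagation t_prop = 696/240000000 = 2.9 μs.
Pipeline fill: first packet needs 4·t_tx to clear all hops; remaining 161 packets each add one t_tx.
Total = (4+162-1)·t_tx + 4·t_prop = 165·444.444 + 4·2.9 = 73340 μs.

73340 μs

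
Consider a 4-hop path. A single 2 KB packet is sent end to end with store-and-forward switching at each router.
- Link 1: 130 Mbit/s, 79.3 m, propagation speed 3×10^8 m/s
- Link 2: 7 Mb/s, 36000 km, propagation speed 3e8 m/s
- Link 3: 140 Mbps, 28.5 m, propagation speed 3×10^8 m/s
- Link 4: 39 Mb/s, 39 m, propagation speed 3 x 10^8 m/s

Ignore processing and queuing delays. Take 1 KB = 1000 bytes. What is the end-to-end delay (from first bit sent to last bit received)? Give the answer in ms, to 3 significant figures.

123 ms

L = 16000 bits.
Transmission delays (L/R per hop): 0.123077, 2.28571, 0.114286, 0.410256 ms; sum = 2.93333 ms.
Propagation delays (d/s per hop): 0.000264333, 120, 9.5e-05, 0.00013 ms; sum = 120 ms.
End-to-end = 123 ms.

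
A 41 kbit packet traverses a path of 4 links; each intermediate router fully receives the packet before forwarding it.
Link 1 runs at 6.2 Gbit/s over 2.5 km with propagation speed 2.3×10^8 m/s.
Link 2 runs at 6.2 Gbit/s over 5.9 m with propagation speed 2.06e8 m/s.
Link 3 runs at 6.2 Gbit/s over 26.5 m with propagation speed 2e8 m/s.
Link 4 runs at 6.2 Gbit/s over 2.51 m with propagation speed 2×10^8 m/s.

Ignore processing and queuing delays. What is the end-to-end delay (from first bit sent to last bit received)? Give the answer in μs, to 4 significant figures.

L = 41000 bits.
Transmission delay per hop = L/R = 41000/6200000000 = 6.6129 μs; 4 hops → 26.4516 μs.
Propagation delays (d/s per hop): 10.8696, 0.0286408, 0.1325, 0.01255 μs; sum = 11.0433 μs.
End-to-end = 37.49 μs.

37.49 μs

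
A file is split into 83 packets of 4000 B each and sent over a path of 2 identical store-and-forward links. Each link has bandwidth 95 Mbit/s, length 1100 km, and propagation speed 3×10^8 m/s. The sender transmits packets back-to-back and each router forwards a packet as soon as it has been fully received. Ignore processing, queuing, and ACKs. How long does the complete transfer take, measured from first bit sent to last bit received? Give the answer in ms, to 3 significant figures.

35.6 ms

Per-hop transmission t_tx = L/R = 32000/95000000 = 0.336842 ms.
Per-hop propagation t_prop = 1100000/300000000 = 3.66667 ms.
Pipeline fill: first packet needs 2·t_tx to clear all hops; remaining 82 packets each add one t_tx.
Total = (2+83-1)·t_tx + 2·t_prop = 84·0.336842 + 2·3.66667 = 35.6 ms.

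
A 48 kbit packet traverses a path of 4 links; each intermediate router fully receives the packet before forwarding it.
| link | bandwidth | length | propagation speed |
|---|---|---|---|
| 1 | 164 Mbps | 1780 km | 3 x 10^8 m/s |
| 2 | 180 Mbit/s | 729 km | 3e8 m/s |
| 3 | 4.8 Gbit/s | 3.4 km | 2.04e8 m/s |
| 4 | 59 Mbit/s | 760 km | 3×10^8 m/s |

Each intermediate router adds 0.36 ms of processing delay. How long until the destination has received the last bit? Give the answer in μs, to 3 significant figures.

13400 μs

L = 48000 bits.
Transmission delays (L/R per hop): 292.683, 266.667, 10, 813.559 μs; sum = 1382.91 μs.
Propagation delays (d/s per hop): 5933.33, 2430, 16.6667, 2533.33 μs; sum = 10913.3 μs.
Processing at 3 router(s): 3 × 0.36 ms = 1080 μs.
End-to-end = 13400 μs.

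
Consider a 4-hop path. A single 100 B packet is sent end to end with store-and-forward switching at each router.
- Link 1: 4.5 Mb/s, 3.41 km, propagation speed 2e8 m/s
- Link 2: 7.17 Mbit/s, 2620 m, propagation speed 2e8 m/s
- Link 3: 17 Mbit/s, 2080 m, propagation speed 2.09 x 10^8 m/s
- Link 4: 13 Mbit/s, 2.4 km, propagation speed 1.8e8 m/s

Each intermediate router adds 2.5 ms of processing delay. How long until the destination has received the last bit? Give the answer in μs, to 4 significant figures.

7951 μs

L = 100 × 8 = 800 bits.
Transmission delays (L/R per hop): 177.778, 111.576, 47.0588, 61.5385 μs; sum = 397.951 μs.
Propagation delays (d/s per hop): 17.05, 13.1, 9.95215, 13.3333 μs; sum = 53.4355 μs.
Processing at 3 router(s): 3 × 2.5 ms = 7500 μs.
End-to-end = 7951 μs.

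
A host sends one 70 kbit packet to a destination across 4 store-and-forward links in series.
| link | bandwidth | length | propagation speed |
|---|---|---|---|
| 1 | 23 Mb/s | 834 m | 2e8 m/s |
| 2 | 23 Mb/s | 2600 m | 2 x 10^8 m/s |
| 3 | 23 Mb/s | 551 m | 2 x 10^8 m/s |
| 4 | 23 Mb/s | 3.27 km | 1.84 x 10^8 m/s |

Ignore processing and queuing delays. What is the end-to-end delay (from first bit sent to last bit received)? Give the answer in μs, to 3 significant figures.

L = 70000 bits.
Transmission delay per hop = L/R = 70000/23000000 = 3043.48 μs; 4 hops → 12173.9 μs.
Propagation delays (d/s per hop): 4.17, 13, 2.755, 17.7717 μs; sum = 37.6967 μs.
End-to-end = 12200 μs.

12200 μs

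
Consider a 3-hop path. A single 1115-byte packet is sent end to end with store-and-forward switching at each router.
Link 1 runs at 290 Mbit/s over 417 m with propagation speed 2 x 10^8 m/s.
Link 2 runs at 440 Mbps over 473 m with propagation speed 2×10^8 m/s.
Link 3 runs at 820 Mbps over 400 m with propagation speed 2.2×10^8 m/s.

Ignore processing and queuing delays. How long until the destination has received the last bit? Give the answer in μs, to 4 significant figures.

68.18 μs

L = 1115 × 8 = 8920 bits.
Transmission delays (L/R per hop): 30.7586, 20.2727, 10.878 μs; sum = 61.9094 μs.
Propagation delays (d/s per hop): 2.085, 2.365, 1.81818 μs; sum = 6.26818 μs.
End-to-end = 68.18 μs.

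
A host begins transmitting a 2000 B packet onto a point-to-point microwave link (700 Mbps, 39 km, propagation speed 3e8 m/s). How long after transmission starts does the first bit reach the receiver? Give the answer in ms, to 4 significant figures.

First bit experiences only propagation delay: d/s = 39000/300000000 = 0.1300 ms.

0.1300 ms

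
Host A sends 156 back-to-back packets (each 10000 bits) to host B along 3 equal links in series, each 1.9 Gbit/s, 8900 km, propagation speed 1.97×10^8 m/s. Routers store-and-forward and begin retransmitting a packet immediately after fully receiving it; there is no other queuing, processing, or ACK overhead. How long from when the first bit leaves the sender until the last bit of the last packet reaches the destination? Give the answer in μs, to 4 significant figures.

Per-hop transmission t_tx = L/R = 10000/1900000000 = 5.26316 μs.
Per-hop propagation t_prop = 8900000/197000000 = 45177.7 μs.
Pipeline fill: first packet needs 3·t_tx to clear all hops; remaining 155 packets each add one t_tx.
Total = (3+156-1)·t_tx + 3·t_prop = 158·5.26316 + 3·45177.7 = 136400 μs.

136400 μs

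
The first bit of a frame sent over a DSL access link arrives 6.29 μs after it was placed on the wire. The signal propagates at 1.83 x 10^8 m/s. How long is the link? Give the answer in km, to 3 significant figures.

d = s × t_prop = 183000000 × 6.29e-06 = 1.15 km.

1.15 km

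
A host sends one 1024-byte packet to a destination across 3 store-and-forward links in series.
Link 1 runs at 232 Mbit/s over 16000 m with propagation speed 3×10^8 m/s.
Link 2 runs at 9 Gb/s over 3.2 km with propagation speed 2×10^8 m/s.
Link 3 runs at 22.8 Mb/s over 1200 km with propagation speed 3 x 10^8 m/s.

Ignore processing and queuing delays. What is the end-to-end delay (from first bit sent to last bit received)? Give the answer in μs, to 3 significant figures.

4460 μs

L = 1024 × 8 = 8192 bits.
Transmission delays (L/R per hop): 35.3103, 0.910222, 359.298 μs; sum = 395.519 μs.
Propagation delays (d/s per hop): 53.3333, 16, 4000 μs; sum = 4069.33 μs.
End-to-end = 4460 μs.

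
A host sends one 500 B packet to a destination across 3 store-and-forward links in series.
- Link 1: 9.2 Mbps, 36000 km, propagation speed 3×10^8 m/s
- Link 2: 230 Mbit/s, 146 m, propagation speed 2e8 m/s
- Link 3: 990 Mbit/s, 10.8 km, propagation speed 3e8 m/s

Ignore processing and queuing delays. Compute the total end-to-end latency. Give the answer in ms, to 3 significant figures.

120 ms

L = 500 × 8 = 4000 bits.
Transmission delays (L/R per hop): 0.434783, 0.0173913, 0.0040404 ms; sum = 0.456214 ms.
Propagation delays (d/s per hop): 120, 0.00073, 0.036 ms; sum = 120.037 ms.
End-to-end = 120 ms.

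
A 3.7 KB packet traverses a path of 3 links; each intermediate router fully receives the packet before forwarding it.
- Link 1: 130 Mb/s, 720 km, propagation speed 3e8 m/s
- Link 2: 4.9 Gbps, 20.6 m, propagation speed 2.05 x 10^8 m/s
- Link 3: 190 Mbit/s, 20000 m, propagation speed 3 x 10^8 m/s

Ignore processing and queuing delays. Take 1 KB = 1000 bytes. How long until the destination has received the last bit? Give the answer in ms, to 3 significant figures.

2.86 ms

L = 29600 bits.
Transmission delays (L/R per hop): 0.227692, 0.00604082, 0.155789 ms; sum = 0.389523 ms.
Propagation delays (d/s per hop): 2.4, 0.000100488, 0.0666667 ms; sum = 2.46677 ms.
End-to-end = 2.86 ms.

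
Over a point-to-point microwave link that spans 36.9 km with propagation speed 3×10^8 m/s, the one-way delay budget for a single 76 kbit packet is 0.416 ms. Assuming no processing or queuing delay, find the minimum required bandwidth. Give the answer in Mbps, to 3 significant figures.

259 Mbps

Propagation delay = 36900 / 300000000 = 0.123 ms.
Transmission budget = 0.416 − 0.123 = 0.293 ms.
R ≥ L / t_tx = 76000 bits / 0.000293 s = 259 Mbps.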